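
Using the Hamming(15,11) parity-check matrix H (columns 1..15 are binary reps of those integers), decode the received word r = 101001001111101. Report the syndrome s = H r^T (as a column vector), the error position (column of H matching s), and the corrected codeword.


s = (0, 0, 1, 0)^T, error position = 2, corrected codeword c = 111001001111101

Compute s = H r^T mod 2 one row at a time:
  s_1 = 0 + 1 + 1 + 1 + 1 + 1 + 0 + 1 = 6 ≡ 0 (mod 2).
  s_2 = 0 + 0 + 1 + 0 + 1 + 1 + 0 + 1 = 4 ≡ 0 (mod 2).
  s_3 = 0 + 1 + 1 + 0 + 1 + 1 + 0 + 1 = 5 ≡ 1 (mod 2).
  s_4 = 1 + 1 + 0 + 0 + 1 + 1 + 1 + 1 = 6 ≡ 0 (mod 2).
s = (0, 0, 1, 0)^T — this equals column 2 of H (binary 0010), so error is at position 2.
Correct: flip bit 2 of r = 101001001111101 to get c = 111001001111101.


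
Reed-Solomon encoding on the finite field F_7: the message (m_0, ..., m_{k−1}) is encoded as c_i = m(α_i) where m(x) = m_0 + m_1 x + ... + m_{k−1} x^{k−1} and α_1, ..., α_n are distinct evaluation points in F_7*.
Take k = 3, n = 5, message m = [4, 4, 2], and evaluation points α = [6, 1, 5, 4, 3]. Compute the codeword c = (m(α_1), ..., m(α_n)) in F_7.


c = [2, 3, 4, 3, 6]

Message polynomial: m(x) = 4 + 4·x + 2·x^2 (mod 7).
For each evaluation point α_i, compute m(α_i) mod 7:
  α_1 = 6: Horner steps 2 → 2 → 2, so m(6) = 2.
  α_2 = 1: Horner steps 2 → 6 → 3, so m(1) = 3.
  α_3 = 5: Horner steps 2 → 0 → 4, so m(5) = 4.
  α_4 = 4: Horner steps 2 → 5 → 3, so m(4) = 3.
  α_5 = 3: Horner steps 2 → 3 → 6, so m(3) = 6.
Codeword c = [2, 3, 4, 3, 6] ∈ F_7^5.


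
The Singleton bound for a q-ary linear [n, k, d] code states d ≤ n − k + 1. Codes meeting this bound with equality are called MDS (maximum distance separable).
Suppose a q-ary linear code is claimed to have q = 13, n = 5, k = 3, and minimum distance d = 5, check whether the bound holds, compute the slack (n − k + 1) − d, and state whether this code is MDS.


Singleton RHS = n − k + 1 = 3, slack = -2, bound violated (no such code; not MDS).

Singleton bound: d ≤ n − k + 1.
Here n = 5, k = 3, so n − k + 1 = 3.
Given d = 5, check d ≤ 3: NO.
Slack = (n − k + 1) − d = -2.
The slack is negative: d = 5 exceeds n − k + 1 = 3 by 2, so the Singleton bound is violated and no linear [5, 3, 5]_13 code can exist. In particular it is not MDS (MDS requires d = n − k + 1 exactly).
Description: the claimed parameters are [5, 3, 5]_13; such a code would be impossible (violates the Singleton bound).


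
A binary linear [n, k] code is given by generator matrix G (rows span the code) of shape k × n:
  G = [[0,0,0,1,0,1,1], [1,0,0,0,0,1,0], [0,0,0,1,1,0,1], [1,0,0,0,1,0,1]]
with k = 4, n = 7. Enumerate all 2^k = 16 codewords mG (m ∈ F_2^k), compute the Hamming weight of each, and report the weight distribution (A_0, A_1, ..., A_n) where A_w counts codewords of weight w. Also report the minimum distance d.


Weight distribution: A_0 = 1, A_1 = 1, A_2 = 6, A_3 = 6, A_4 = 1, A_5 = 1. Minimum distance d = 1.

Enumerate all 2^4 = 16 messages m ∈ F_2^4.
For each, compute codeword c = mG in F_2^7, then tally its weight.
  m = 0000 → c = 0000000, weight = 0.
  m = 1000 → c = 0001011, weight = 3.
  m = 0100 → c = 1000010, weight = 2.
  m = 1100 → c = 1001001, weight = 3.
  m = 0010 → c = 0001101, weight = 3.
  m = 1010 → c = 0000110, weight = 2.
  m = 0110 → c = 1001111, weight = 5.
  m = 1110 → c = 1000100, weight = 2.
  m = 0001 → c = 1000101, weight = 3.
  m = 1001 → c = 1001110, weight = 4.
  m = 0101 → c = 0000111, weight = 3.
  m = 1101 → c = 0001100, weight = 2.
  m = 0011 → c = 1001000, weight = 2.
  m = 1011 → c = 1000011, weight = 3.
  m = 0111 → c = 0001010, weight = 2.
  m = 1111 → c = 0000001, weight = 1.
Tally weights:
  weight 0: 1 codewords.
  weight 1: 1 codewords.
  weight 2: 6 codewords.
  weight 3: 6 codewords.
  weight 4: 1 codewords.
  weight 5: 1 codewords.
Minimum distance d = smallest w > 0 with A_w > 0 = 1.
Sanity: Σ A_w = 16 = 2^4 = 16 ✓.


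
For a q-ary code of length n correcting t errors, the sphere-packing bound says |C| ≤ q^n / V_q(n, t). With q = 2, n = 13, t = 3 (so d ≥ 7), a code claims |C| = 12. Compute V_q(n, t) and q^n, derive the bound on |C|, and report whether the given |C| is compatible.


V_q(n, t) = 378, q^n = 8192, Hamming bound = 21, |C| = 12 ≤ bound (satisfied).

Step 1: Compute V_q(n, t) = Σ_{j=0}^3 C(n, j) (q−1)^j.
  j = 0: C(13,0)·(1)^0 = 1·1 = 1.
  j = 1: C(13,1)·(1)^1 = 13·1 = 13.
  j = 2: C(13,2)·(1)^2 = 78·1 = 78.
  j = 3: C(13,3)·(1)^3 = 286·1 = 286.
  V_q(n, t) = 1 + 13 + 78 + 286 = 378.
Step 2: q^n = 2^13 = 8192.
Step 3: Hamming bound ⌊q^n / V_q(n,t)⌋ = ⌊8192/378⌋ = 21.
Step 4: Compare |C| = 12 to 21: satisfied.
The claimed |C| lies below the Hamming bound.


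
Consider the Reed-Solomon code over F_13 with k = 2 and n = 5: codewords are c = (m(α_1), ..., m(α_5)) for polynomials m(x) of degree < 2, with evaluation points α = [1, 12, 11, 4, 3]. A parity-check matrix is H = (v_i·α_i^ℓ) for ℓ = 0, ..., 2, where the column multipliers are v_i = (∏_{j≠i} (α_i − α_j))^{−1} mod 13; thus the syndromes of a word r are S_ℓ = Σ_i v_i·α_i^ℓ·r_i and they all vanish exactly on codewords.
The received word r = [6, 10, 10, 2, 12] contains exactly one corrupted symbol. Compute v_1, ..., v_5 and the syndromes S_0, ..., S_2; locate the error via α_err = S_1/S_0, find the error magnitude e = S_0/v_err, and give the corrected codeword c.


S = (3, 10, 3), error at position 2, error magnitude e = 10, c = [6, 0, 10, 2, 12].

Step 1: column multipliers v_i = (∏_{j≠i}(α_i − α_j))^{−1} mod 13.
  i = 1 (α = 1): (1−12)(1−11)(1−4)(1−3) = (−11)·(−10)·(−3)·(−2) = 660 ≡ 10, so v_1 = 10^{−1} = 4 (mod 13).
  i = 2 (α = 12): (12−1)(12−11)(12−4)(12−3) = 11·1·8·9 = 792 ≡ 12, so v_2 = 12^{−1} = 12 (mod 13).
  i = 3 (α = 11): (11−1)(11−12)(11−4)(11−3) = 10·(−1)·7·8 = −560 ≡ 12, so v_3 = 12^{−1} = 12 (mod 13).
  i = 4 (α = 4): (4−1)(4−12)(4−11)(4−3) = 3·(−8)·(−7)·1 = 168 ≡ 12, so v_4 = 12^{−1} = 12 (mod 13).
  i = 5 (α = 3): (3−1)(3−12)(3−11)(3−4) = 2·(−9)·(−8)·(−1) = −144 ≡ 12, so v_5 = 12^{−1} = 12 (mod 13).
  v = [4, 12, 12, 12, 12].
Step 2: syndromes of r = [6, 10, 10, 2, 12] (all sums mod 13).
  S_0 = Σ v_i r_i = 4·6 + 12·10 + 12·10 + 12·2 + 12·12 = 432 ≡ 3.
  S_1 = Σ v_i α_i r_i = 4·1·6 + 12·12·10 + 12·11·10 + 12·4·2 + 12·3·12 = 3312 ≡ 10.
  α_i^2 mod 13 = [1, 1, 4, 3, 9].
  S_2 = Σ v_i α_i^2 r_i = 4·1·6 + 12·1·10 + 12·4·10 + 12·3·2 + 12·9·12 = 1992 ≡ 3.
  S = (3, 10, 3) ≠ 0, so r is not a codeword (an error is present).
Step 3: locate the error. For a single error e at position i, S_ℓ = v_i·e·α_i^ℓ, so α_err = S_1/S_0.
  S_0^{−1} = 3^{−1} = 9 (mod 13), so α_err = 10·9 = 90 ≡ 12 = α_2. Error position i = 2.
  Consistency check: S_2/S_1 = 3·4 = 12 ≡ 12 = α_err ✓ (single-error assumption holds).
Step 4: error magnitude e = S_0/v_2 = S_0·∏_{j≠2}(α_2 − α_j) = 3·12 = 36 ≡ 10 (mod 13).
Step 5: correct position 2: c_2 = r_2 − e = 10 − 10 ≡ 0 (mod 13). Hence c = [6, 0, 10, 2, 12].
  Check: interpolating c through the α_i gives m(x) = 3 + 3·x (degree < 2) with m(α_i) = c_i for every i, so c is indeed a codeword.


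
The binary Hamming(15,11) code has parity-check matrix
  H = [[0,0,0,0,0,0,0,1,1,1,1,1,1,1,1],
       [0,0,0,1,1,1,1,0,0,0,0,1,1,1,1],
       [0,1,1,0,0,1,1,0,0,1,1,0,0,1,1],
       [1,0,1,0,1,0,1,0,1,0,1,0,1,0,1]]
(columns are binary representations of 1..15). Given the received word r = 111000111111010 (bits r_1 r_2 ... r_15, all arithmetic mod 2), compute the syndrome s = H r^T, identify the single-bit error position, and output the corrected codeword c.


s = (0, 1, 0, 1)^T, error position = 5, corrected codeword c = 111010111111010

Compute s = H r^T mod 2 one row at a time:
  s_1 = 1 + 1 + 1 + 1 + 1 + 0 + 1 + 0 = 6 ≡ 0 (mod 2).
  s_2 = 0 + 0 + 0 + 1 + 1 + 0 + 1 + 0 = 3 ≡ 1 (mod 2).
  s_3 = 1 + 1 + 0 + 1 + 1 + 1 + 1 + 0 = 6 ≡ 0 (mod 2).
  s_4 = 1 + 1 + 0 + 1 + 1 + 1 + 0 + 0 = 5 ≡ 1 (mod 2).
s = (0, 1, 0, 1)^T — this equals column 5 of H (binary 0101), so error is at position 5.
Correct: flip bit 5 of r = 111000111111010 to get c = 111010111111010.


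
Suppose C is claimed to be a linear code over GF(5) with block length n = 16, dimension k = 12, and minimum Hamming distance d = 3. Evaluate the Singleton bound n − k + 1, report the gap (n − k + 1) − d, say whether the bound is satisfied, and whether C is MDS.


Singleton RHS = n − k + 1 = 5, slack = 2, bound satisfied, not MDS.

Singleton bound: d ≤ n − k + 1.
Here n = 16, k = 12, so n − k + 1 = 5.
Given d = 3, check d ≤ 5: YES.
Slack = (n − k + 1) − d = 2.
The code is NOT MDS (slack = 2 > 0).
Description: the claimed parameters are [16, 12, 3]_5; such a code would be non-MDS.


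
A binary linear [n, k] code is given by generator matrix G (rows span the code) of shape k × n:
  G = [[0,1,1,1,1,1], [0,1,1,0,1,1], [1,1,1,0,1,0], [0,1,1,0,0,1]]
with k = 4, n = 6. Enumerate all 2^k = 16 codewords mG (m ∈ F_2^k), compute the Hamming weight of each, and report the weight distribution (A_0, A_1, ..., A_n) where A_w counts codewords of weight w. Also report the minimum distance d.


Weight distribution: A_0 = 1, A_1 = 2, A_2 = 2, A_3 = 4, A_4 = 5, A_5 = 2. Minimum distance d = 1.

Enumerate all 2^4 = 16 messages m ∈ F_2^4.
For each, compute codeword c = mG in F_2^6, then tally its weight.
  m = 0000 → c = 000000, weight = 0.
  m = 1000 → c = 011111, weight = 5.
  m = 0100 → c = 011011, weight = 4.
  m = 1100 → c = 000100, weight = 1.
  m = 0010 → c = 111010, weight = 4.
  m = 1010 → c = 100101, weight = 3.
  m = 0110 → c = 100001, weight = 2.
  m = 1110 → c = 111110, weight = 5.
  m = 0001 → c = 011001, weight = 3.
  m = 1001 → c = 000110, weight = 2.
  m = 0101 → c = 000010, weight = 1.
  m = 1101 → c = 011101, weight = 4.
  m = 0011 → c = 100011, weight = 3.
  m = 1011 → c = 111100, weight = 4.
  m = 0111 → c = 111000, weight = 3.
  m = 1111 → c = 100111, weight = 4.
Tally weights:
  weight 0: 1 codewords.
  weight 1: 2 codewords.
  weight 2: 2 codewords.
  weight 3: 4 codewords.
  weight 4: 5 codewords.
  weight 5: 2 codewords.
Minimum distance d = smallest w > 0 with A_w > 0 = 1.
Sanity: Σ A_w = 16 = 2^4 = 16 ✓.


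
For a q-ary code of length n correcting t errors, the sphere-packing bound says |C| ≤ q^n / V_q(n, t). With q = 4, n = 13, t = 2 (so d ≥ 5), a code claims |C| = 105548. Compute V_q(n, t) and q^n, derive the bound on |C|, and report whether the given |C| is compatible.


V_q(n, t) = 742, q^n = 67108864, Hamming bound = 90443, |C| = 105548 > bound (violated).

Step 1: Compute V_q(n, t) = Σ_{j=0}^2 C(n, j) (q−1)^j.
  j = 0: C(13,0)·(3)^0 = 1·1 = 1.
  j = 1: C(13,1)·(3)^1 = 13·3 = 39.
  j = 2: C(13,2)·(3)^2 = 78·9 = 702.
  V_q(n, t) = 1 + 39 + 702 = 742.
Step 2: q^n = 4^13 = 67108864.
Step 3: Hamming bound ⌊q^n / V_q(n,t)⌋ = ⌊67108864/742⌋ = 90443.
Step 4: Compare |C| = 105548 to 90443: violated.
The claimed |C| lies above the Hamming bound, so no 4-ary code of length 13 with d ≥ 5 can have 105548 codewords.


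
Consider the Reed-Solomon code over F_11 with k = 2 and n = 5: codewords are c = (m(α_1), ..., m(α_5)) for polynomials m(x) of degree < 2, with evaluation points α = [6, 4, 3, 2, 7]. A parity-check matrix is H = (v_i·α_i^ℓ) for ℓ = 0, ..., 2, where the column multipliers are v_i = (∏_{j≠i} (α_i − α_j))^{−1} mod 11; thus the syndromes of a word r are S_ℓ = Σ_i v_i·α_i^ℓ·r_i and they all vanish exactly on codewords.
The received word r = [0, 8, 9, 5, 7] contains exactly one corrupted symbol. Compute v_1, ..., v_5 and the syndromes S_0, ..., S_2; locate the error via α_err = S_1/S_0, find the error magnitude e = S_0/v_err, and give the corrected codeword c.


S = (3, 9, 5), error at position 3, error magnitude e = 8, c = [0, 8, 1, 5, 7].

Step 1: column multipliers v_i = (∏_{j≠i}(α_i − α_j))^{−1} mod 11.
  i = 1 (α = 6): (6−4)(6−3)(6−2)(6−7) = 2·3·4·(−1) = −24 ≡ 9, so v_1 = 9^{−1} = 5 (mod 11).
  i = 2 (α = 4): (4−6)(4−3)(4−2)(4−7) = (−2)·1·2·(−3) = 12 ≡ 1, so v_2 = 1^{−1} = 1 (mod 11).
  i = 3 (α = 3): (3−6)(3−4)(3−2)(3−7) = (−3)·(−1)·1·(−4) = −12 ≡ 10, so v_3 = 10^{−1} = 10 (mod 11).
  i = 4 (α = 2): (2−6)(2−4)(2−3)(2−7) = (−4)·(−2)·(−1)·(−5) = 40 ≡ 7, so v_4 = 7^{−1} = 8 (mod 11).
  i = 5 (α = 7): (7−6)(7−4)(7−3)(7−2) = 1·3·4·5 = 60 ≡ 5, so v_5 = 5^{−1} = 9 (mod 11).
  v = [5, 1, 10, 8, 9].
Step 2: syndromes of r = [0, 8, 9, 5, 7] (all sums mod 11).
  S_0 = Σ v_i r_i = 5·0 + 1·8 + 10·9 + 8·5 + 9·7 = 201 ≡ 3.
  S_1 = Σ v_i α_i r_i = 5·6·0 + 1·4·8 + 10·3·9 + 8·2·5 + 9·7·7 = 823 ≡ 9.
  α_i^2 mod 11 = [3, 5, 9, 4, 5].
  S_2 = Σ v_i α_i^2 r_i = 5·3·0 + 1·5·8 + 10·9·9 + 8·4·5 + 9·5·7 = 1325 ≡ 5.
  S = (3, 9, 5) ≠ 0, so r is not a codeword (an error is present).
Step 3: locate the error. For a single error e at position i, S_ℓ = v_i·e·α_i^ℓ, so α_err = S_1/S_0.
  S_0^{−1} = 3^{−1} = 4 (mod 11), so α_err = 9·4 = 36 ≡ 3 = α_3. Error position i = 3.
  Consistency check: S_2/S_1 = 5·5 = 25 ≡ 3 = α_err ✓ (single-error assumption holds).
Step 4: error magnitude e = S_0/v_3 = S_0·∏_{j≠3}(α_3 − α_j) = 3·10 = 30 ≡ 8 (mod 11).
Step 5: correct position 3: c_3 = r_3 − e = 9 − 8 ≡ 1 (mod 11). Hence c = [0, 8, 1, 5, 7].
  Check: interpolating c through the α_i gives m(x) = 2 + 7·x (degree < 2) with m(α_i) = c_i for every i, so c is indeed a codeword.


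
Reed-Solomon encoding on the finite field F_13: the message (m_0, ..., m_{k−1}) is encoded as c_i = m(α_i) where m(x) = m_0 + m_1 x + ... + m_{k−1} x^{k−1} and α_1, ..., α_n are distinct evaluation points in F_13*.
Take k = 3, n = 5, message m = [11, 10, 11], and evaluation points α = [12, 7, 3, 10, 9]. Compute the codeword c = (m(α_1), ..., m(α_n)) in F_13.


c = [12, 9, 10, 2, 4]

Message polynomial: m(x) = 11 + 10·x + 11·x^2 (mod 13).
For each evaluation point α_i, compute m(α_i) mod 13:
  α_1 = 12: Horner steps 11 → 12 → 12, so m(12) = 12.
  α_2 = 7: Horner steps 11 → 9 → 9, so m(7) = 9.
  α_3 = 3: Horner steps 11 → 4 → 10, so m(3) = 10.
  α_4 = 10: Horner steps 11 → 3 → 2, so m(10) = 2.
  α_5 = 9: Horner steps 11 → 5 → 4, so m(9) = 4.
Codeword c = [12, 9, 10, 2, 4] ∈ F_13^5.


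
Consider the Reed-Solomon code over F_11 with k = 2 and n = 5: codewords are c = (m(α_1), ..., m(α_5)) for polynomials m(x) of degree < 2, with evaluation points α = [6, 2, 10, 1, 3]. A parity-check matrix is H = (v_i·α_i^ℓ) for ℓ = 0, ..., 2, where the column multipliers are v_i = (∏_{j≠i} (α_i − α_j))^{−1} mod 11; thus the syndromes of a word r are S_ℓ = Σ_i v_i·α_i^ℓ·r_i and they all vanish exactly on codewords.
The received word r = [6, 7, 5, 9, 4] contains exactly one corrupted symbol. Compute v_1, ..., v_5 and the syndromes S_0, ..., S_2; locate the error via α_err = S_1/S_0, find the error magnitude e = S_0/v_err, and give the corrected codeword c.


S = (5, 5, 5), error at position 4, error magnitude e = 10, c = [6, 7, 5, 10, 4].

Step 1: column multipliers v_i = (∏_{j≠i}(α_i − α_j))^{−1} mod 11.
  i = 1 (α = 6): (6−2)(6−10)(6−1)(6−3) = 4·(−4)·5·3 = −240 ≡ 2, so v_1 = 2^{−1} = 6 (mod 11).
  i = 2 (α = 2): (2−6)(2−10)(2−1)(2−3) = (−4)·(−8)·1·(−1) = −32 ≡ 1, so v_2 = 1^{−1} = 1 (mod 11).
  i = 3 (α = 10): (10−6)(10−2)(10−1)(10−3) = 4·8·9·7 = 2016 ≡ 3, so v_3 = 3^{−1} = 4 (mod 11).
  i = 4 (α = 1): (1−6)(1−2)(1−10)(1−3) = (−5)·(−1)·(−9)·(−2) = 90 ≡ 2, so v_4 = 2^{−1} = 6 (mod 11).
  i = 5 (α = 3): (3−6)(3−2)(3−10)(3−1) = (−3)·1·(−7)·2 = 42 ≡ 9, so v_5 = 9^{−1} = 5 (mod 11).
  v = [6, 1, 4, 6, 5].
Step 2: syndromes of r = [6, 7, 5, 9, 4] (all sums mod 11).
  S_0 = Σ v_i r_i = 6·6 + 1·7 + 4·5 + 6·9 + 5·4 = 137 ≡ 5.
  S_1 = Σ v_i α_i r_i = 6·6·6 + 1·2·7 + 4·10·5 + 6·1·9 + 5·3·4 = 544 ≡ 5.
  α_i^2 mod 11 = [3, 4, 1, 1, 9].
  S_2 = Σ v_i α_i^2 r_i = 6·3·6 + 1·4·7 + 4·1·5 + 6·1·9 + 5·9·4 = 390 ≡ 5.
  S = (5, 5, 5) ≠ 0, so r is not a codeword (an error is present).
Step 3: locate the error. For a single error e at position i, S_ℓ = v_i·e·α_i^ℓ, so α_err = S_1/S_0.
  S_0^{−1} = 5^{−1} = 9 (mod 11), so α_err = 5·9 = 45 ≡ 1 = α_4. Error position i = 4.
  Consistency check: S_2/S_1 = 5·9 = 45 ≡ 1 = α_err ✓ (single-error assumption holds).
Step 4: error magnitude e = S_0/v_4 = S_0·∏_{j≠4}(α_4 − α_j) = 5·2 = 10 ≡ 10 (mod 11).
Step 5: correct position 4: c_4 = r_4 − e = 9 − 10 ≡ 10 (mod 11). Hence c = [6, 7, 5, 10, 4].
  Check: interpolating c through the α_i gives m(x) = 2 + 8·x (degree < 2) with m(α_i) = c_i for every i, so c is indeed a codeword.


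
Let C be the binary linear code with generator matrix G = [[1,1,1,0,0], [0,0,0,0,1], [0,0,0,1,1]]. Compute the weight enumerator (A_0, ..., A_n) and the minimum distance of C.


Weight distribution: A_0 = 1, A_1 = 2, A_2 = 1, A_3 = 1, A_4 = 2, A_5 = 1. Minimum distance d = 1.

Enumerate all 2^3 = 8 messages m ∈ F_2^3.
For each, compute codeword c = mG in F_2^5, then tally its weight.
  m = 000 → c = 00000, weight = 0.
  m = 100 → c = 11100, weight = 3.
  m = 010 → c = 00001, weight = 1.
  m = 110 → c = 11101, weight = 4.
  m = 001 → c = 00011, weight = 2.
  m = 101 → c = 11111, weight = 5.
  m = 011 → c = 00010, weight = 1.
  m = 111 → c = 11110, weight = 4.
Tally weights:
  weight 0: 1 codewords.
  weight 1: 2 codewords.
  weight 2: 1 codewords.
  weight 3: 1 codewords.
  weight 4: 2 codewords.
  weight 5: 1 codewords.
Minimum distance d = smallest w > 0 with A_w > 0 = 1.
Sanity: Σ A_w = 8 = 2^3 = 8 ✓.


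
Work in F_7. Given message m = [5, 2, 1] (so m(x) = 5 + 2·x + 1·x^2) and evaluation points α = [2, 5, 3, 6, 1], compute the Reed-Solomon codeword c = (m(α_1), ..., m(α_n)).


c = [6, 5, 6, 4, 1]

Message polynomial: m(x) = 5 + 2·x + 1·x^2 (mod 7).
For each evaluation point α_i, compute m(α_i) mod 7:
  α_1 = 2: Horner steps 1 → 4 → 6, so m(2) = 6.
  α_2 = 5: Horner steps 1 → 0 → 5, so m(5) = 5.
  α_3 = 3: Horner steps 1 → 5 → 6, so m(3) = 6.
  α_4 = 6: Horner steps 1 → 1 → 4, so m(6) = 4.
  α_5 = 1: Horner steps 1 → 3 → 1, so m(1) = 1.
Codeword c = [6, 5, 6, 4, 1] ∈ F_7^5.


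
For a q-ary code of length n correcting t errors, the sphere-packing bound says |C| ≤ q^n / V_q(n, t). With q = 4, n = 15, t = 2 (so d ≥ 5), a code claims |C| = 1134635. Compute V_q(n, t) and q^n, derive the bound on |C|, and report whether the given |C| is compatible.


V_q(n, t) = 991, q^n = 1073741824, Hamming bound = 1083493, |C| = 1134635 > bound (violated).

Step 1: Compute V_q(n, t) = Σ_{j=0}^2 C(n, j) (q−1)^j.
  j = 0: C(15,0)·(3)^0 = 1·1 = 1.
  j = 1: C(15,1)·(3)^1 = 15·3 = 45.
  j = 2: C(15,2)·(3)^2 = 105·9 = 945.
  V_q(n, t) = 1 + 45 + 945 = 991.
Step 2: q^n = 4^15 = 1073741824.
Step 3: Hamming bound ⌊q^n / V_q(n,t)⌋ = ⌊1073741824/991⌋ = 1083493.
Step 4: Compare |C| = 1134635 to 1083493: violated.
The claimed |C| lies above the Hamming bound, so no 4-ary code of length 15 with d ≥ 5 can have 1134635 codewords.


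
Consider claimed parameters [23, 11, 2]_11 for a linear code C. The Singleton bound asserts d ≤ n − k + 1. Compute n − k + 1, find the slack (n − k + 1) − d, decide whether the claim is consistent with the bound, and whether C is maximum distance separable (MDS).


Singleton RHS = n − k + 1 = 13, slack = 11, bound satisfied, not MDS.

Singleton bound: d ≤ n − k + 1.
Here n = 23, k = 11, so n − k + 1 = 13.
Given d = 2, check d ≤ 13: YES.
Slack = (n − k + 1) − d = 11.
The code is NOT MDS (slack = 11 > 0).
Description: the claimed parameters are [23, 11, 2]_11; such a code would be non-MDS.


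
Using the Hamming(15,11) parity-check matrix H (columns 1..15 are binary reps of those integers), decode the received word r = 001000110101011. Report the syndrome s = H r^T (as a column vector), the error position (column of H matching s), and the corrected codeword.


s = (1, 0, 1, 1)^T, error position = 11, corrected codeword c = 001000110111011

Compute s = H r^T mod 2 one row at a time:
  s_1 = 1 + 0 + 1 + 0 + 1 + 0 + 1 + 1 = 5 ≡ 1 (mod 2).
  s_2 = 0 + 0 + 0 + 1 + 1 + 0 + 1 + 1 = 4 ≡ 0 (mod 2).
  s_3 = 0 + 1 + 0 + 1 + 1 + 0 + 1 + 1 = 5 ≡ 1 (mod 2).
  s_4 = 0 + 1 + 0 + 1 + 0 + 0 + 0 + 1 = 3 ≡ 1 (mod 2).
s = (1, 0, 1, 1)^T — this equals column 11 of H (binary 1011), so error is at position 11.
Correct: flip bit 11 of r = 001000110101011 to get c = 001000110111011.


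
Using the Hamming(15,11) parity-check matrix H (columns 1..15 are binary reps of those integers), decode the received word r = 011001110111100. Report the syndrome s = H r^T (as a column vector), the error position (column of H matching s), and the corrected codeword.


s = (1, 0, 0, 0)^T, error position = 8, corrected codeword c = 011001100111100

Compute s = H r^T mod 2 one row at a time:
  s_1 = 1 + 0 + 1 + 1 + 1 + 1 + 0 + 0 = 5 ≡ 1 (mod 2).
  s_2 = 0 + 0 + 1 + 1 + 1 + 1 + 0 + 0 = 4 ≡ 0 (mod 2).
  s_3 = 1 + 1 + 1 + 1 + 1 + 1 + 0 + 0 = 6 ≡ 0 (mod 2).
  s_4 = 0 + 1 + 0 + 1 + 0 + 1 + 1 + 0 = 4 ≡ 0 (mod 2).
s = (1, 0, 0, 0)^T — this equals column 8 of H (binary 1000), so error is at position 8.
Correct: flip bit 8 of r = 011001110111100 to get c = 011001100111100.


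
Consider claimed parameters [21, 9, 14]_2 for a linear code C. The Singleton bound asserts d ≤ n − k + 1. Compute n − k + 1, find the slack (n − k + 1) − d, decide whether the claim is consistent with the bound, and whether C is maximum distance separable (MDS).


Singleton RHS = n − k + 1 = 13, slack = -1, bound violated (no such code; not MDS).

Singleton bound: d ≤ n − k + 1.
Here n = 21, k = 9, so n − k + 1 = 13.
Given d = 14, check d ≤ 13: NO.
Slack = (n − k + 1) − d = -1.
The slack is negative: d = 14 exceeds n − k + 1 = 13 by 1, so the Singleton bound is violated and no linear [21, 9, 14]_2 code can exist. In particular it is not MDS (MDS requires d = n − k + 1 exactly).
Description: the claimed parameters are [21, 9, 14]_2; such a code would be impossible (violates the Singleton bound).


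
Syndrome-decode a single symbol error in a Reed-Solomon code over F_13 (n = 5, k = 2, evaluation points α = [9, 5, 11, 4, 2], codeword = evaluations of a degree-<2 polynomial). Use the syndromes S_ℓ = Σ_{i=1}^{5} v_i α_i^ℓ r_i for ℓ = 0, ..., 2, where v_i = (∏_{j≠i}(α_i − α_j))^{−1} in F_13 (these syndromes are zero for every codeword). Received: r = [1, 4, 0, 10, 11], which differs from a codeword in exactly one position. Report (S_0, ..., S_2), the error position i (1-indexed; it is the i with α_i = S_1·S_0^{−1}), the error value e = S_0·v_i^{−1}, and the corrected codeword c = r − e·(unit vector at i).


S = (2, 10, 11), error at position 2, error magnitude e = 1, c = [1, 3, 0, 10, 11].

Step 1: column multipliers v_i = (∏_{j≠i}(α_i − α_j))^{−1} mod 13.
  i = 1 (α = 9): (9−5)(9−11)(9−4)(9−2) = 4·(−2)·5·7 = −280 ≡ 6, so v_1 = 6^{−1} = 11 (mod 13).
  i = 2 (α = 5): (5−9)(5−11)(5−4)(5−2) = (−4)·(−6)·1·3 = 72 ≡ 7, so v_2 = 7^{−1} = 2 (mod 13).
  i = 3 (α = 11): (11−9)(11−5)(11−4)(11−2) = 2·6·7·9 = 756 ≡ 2, so v_3 = 2^{−1} = 7 (mod 13).
  i = 4 (α = 4): (4−9)(4−5)(4−11)(4−2) = (−5)·(−1)·(−7)·2 = −70 ≡ 8, so v_4 = 8^{−1} = 5 (mod 13).
  i = 5 (α = 2): (2−9)(2−5)(2−11)(2−4) = (−7)·(−3)·(−9)·(−2) = 378 ≡ 1, so v_5 = 1^{−1} = 1 (mod 13).
  v = [11, 2, 7, 5, 1].
Step 2: syndromes of r = [1, 4, 0, 10, 11] (all sums mod 13).
  S_0 = Σ v_i r_i = 11·1 + 2·4 + 7·0 + 5·10 + 1·11 = 80 ≡ 2.
  S_1 = Σ v_i α_i r_i = 11·9·1 + 2·5·4 + 7·11·0 + 5·4·10 + 1·2·11 = 361 ≡ 10.
  α_i^2 mod 13 = [3, 12, 4, 3, 4].
  S_2 = Σ v_i α_i^2 r_i = 11·3·1 + 2·12·4 + 7·4·0 + 5·3·10 + 1·4·11 = 323 ≡ 11.
  S = (2, 10, 11) ≠ 0, so r is not a codeword (an error is present).
Step 3: locate the error. For a single error e at position i, S_ℓ = v_i·e·α_i^ℓ, so α_err = S_1/S_0.
  S_0^{−1} = 2^{−1} = 7 (mod 13), so α_err = 10·7 = 70 ≡ 5 = α_2. Error position i = 2.
  Consistency check: S_2/S_1 = 11·4 = 44 ≡ 5 = α_err ✓ (single-error assumption holds).
Step 4: error magnitude e = S_0/v_2 = S_0·∏_{j≠2}(α_2 − α_j) = 2·7 = 14 ≡ 1 (mod 13).
Step 5: correct position 2: c_2 = r_2 − e = 4 − 1 ≡ 3 (mod 13). Hence c = [1, 3, 0, 10, 11].
  Check: interpolating c through the α_i gives m(x) = 12 + 6·x (degree < 2) with m(α_i) = c_i for every i, so c is indeed a codeword.


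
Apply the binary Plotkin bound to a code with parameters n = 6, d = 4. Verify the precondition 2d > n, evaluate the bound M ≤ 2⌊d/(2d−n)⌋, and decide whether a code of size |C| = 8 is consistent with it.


Plotkin bound M ≤ 4; given |C| = 8 > bound (violated).

Check applicability: 2d = 8, n = 6.
2d − n = 2 > 0, so Plotkin applies.
Compute d/(2d−n) = 4/2 ≈ 2.0000.
⌊d/(2d−n)⌋ = 2.
Plotkin bound: M ≤ 2·2 = 4.
Given |C| = 8, check: VIOLATED.
This |C| is above the Plotkin bound, so no binary code with n = 6, d = 4 and 8 codewords exists.


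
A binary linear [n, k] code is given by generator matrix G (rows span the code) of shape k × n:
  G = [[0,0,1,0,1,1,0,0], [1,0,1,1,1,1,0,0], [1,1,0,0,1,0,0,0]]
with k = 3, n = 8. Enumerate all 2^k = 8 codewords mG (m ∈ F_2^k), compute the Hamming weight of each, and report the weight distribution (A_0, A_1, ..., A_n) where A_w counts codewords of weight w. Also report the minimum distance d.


Weight distribution: A_0 = 1, A_2 = 1, A_3 = 3, A_4 = 2, A_5 = 1. Minimum distance d = 2.

Enumerate all 2^3 = 8 messages m ∈ F_2^3.
For each, compute codeword c = mG in F_2^8, then tally its weight.
  m = 000 → c = 00000000, weight = 0.
  m = 100 → c = 00101100, weight = 3.
  m = 010 → c = 10111100, weight = 5.
  m = 110 → c = 10010000, weight = 2.
  m = 001 → c = 11001000, weight = 3.
  m = 101 → c = 11100100, weight = 4.
  m = 011 → c = 01110100, weight = 4.
  m = 111 → c = 01011000, weight = 3.
Tally weights:
  weight 0: 1 codewords.
  weight 2: 1 codewords.
  weight 3: 3 codewords.
  weight 4: 2 codewords.
  weight 5: 1 codewords.
Minimum distance d = smallest w > 0 with A_w > 0 = 2.
Sanity: Σ A_w = 8 = 2^3 = 8 ✓.


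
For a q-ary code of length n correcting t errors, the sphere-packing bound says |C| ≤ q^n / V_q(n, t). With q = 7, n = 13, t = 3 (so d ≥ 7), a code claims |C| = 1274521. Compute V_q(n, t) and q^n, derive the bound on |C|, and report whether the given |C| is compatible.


V_q(n, t) = 64663, q^n = 96889010407, Hamming bound = 1498368, |C| = 1274521 ≤ bound (satisfied).

Step 1: Compute V_q(n, t) = Σ_{j=0}^3 C(n, j) (q−1)^j.
  j = 0: C(13,0)·(6)^0 = 1·1 = 1.
  j = 1: C(13,1)·(6)^1 = 13·6 = 78.
  j = 2: C(13,2)·(6)^2 = 78·36 = 2808.
  j = 3: C(13,3)·(6)^3 = 286·216 = 61776.
  V_q(n, t) = 1 + 78 + 2808 + 61776 = 64663.
Step 2: q^n = 7^13 = 96889010407.
Step 3: Hamming bound ⌊q^n / V_q(n,t)⌋ = ⌊96889010407/64663⌋ = 1498368.
Step 4: Compare |C| = 1274521 to 1498368: satisfied.
The claimed |C| lies below the Hamming bound.


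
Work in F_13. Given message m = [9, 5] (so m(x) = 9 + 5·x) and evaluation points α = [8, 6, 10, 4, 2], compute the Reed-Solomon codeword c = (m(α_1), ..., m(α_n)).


c = [10, 0, 7, 3, 6]

Message polynomial: m(x) = 9 + 5·x (mod 13).
For each evaluation point α_i, compute m(α_i) mod 13:
  α_1 = 8: Horner steps 5 → 10, so m(8) = 10.
  α_2 = 6: Horner steps 5 → 0, so m(6) = 0.
  α_3 = 10: Horner steps 5 → 7, so m(10) = 7.
  α_4 = 4: Horner steps 5 → 3, so m(4) = 3.
  α_5 = 2: Horner steps 5 → 6, so m(2) = 6.
Codeword c = [10, 0, 7, 3, 6] ∈ F_13^5.


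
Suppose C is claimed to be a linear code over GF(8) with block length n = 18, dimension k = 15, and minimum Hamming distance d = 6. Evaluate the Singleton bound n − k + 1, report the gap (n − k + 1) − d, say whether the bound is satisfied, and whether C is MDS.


Singleton RHS = n − k + 1 = 4, slack = -2, bound violated (no such code; not MDS).

Singleton bound: d ≤ n − k + 1.
Here n = 18, k = 15, so n − k + 1 = 4.
Given d = 6, check d ≤ 4: NO.
Slack = (n − k + 1) − d = -2.
The slack is negative: d = 6 exceeds n − k + 1 = 4 by 2, so the Singleton bound is violated and no linear [18, 15, 6]_8 code can exist. In particular it is not MDS (MDS requires d = n − k + 1 exactly).
Description: the claimed parameters are [18, 15, 6]_8; such a code would be impossible (violates the Singleton bound).


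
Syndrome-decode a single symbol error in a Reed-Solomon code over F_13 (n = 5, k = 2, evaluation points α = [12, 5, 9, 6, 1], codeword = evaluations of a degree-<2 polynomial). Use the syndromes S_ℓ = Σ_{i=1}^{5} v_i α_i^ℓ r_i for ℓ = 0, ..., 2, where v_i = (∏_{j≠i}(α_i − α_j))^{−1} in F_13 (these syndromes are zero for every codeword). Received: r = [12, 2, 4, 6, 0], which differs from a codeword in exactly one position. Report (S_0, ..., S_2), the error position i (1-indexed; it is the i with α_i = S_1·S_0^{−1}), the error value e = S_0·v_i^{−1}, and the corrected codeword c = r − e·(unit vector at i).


S = (3, 5, 4), error at position 4, error magnitude e = 10, c = [12, 2, 4, 9, 0].

Step 1: column multipliers v_i = (∏_{j≠i}(α_i − α_j))^{−1} mod 13.
  i = 1 (α = 12): (12−5)(12−9)(12−6)(12−1) = 7·3·6·11 = 1386 ≡ 8, so v_1 = 8^{−1} = 5 (mod 13).
  i = 2 (α = 5): (5−12)(5−9)(5−6)(5−1) = (−7)·(−4)·(−1)·4 = −112 ≡ 5, so v_2 = 5^{−1} = 8 (mod 13).
  i = 3 (α = 9): (9−12)(9−5)(9−6)(9−1) = (−3)·4·3·8 = −288 ≡ 11, so v_3 = 11^{−1} = 6 (mod 13).
  i = 4 (α = 6): (6−12)(6−5)(6−9)(6−1) = (−6)·1·(−3)·5 = 90 ≡ 12, so v_4 = 12^{−1} = 12 (mod 13).
  i = 5 (α = 1): (1−12)(1−5)(1−9)(1−6) = (−11)·(−4)·(−8)·(−5) = 1760 ≡ 5, so v_5 = 5^{−1} = 8 (mod 13).
  v = [5, 8, 6, 12, 8].
Step 2: syndromes of r = [12, 2, 4, 6, 0] (all sums mod 13).
  S_0 = Σ v_i r_i = 5·12 + 8·2 + 6·4 + 12·6 + 8·0 = 172 ≡ 3.
  S_1 = Σ v_i α_i r_i = 5·12·12 + 8·5·2 + 6·9·4 + 12·6·6 + 8·1·0 = 1448 ≡ 5.
  α_i^2 mod 13 = [1, 12, 3, 10, 1].
  S_2 = Σ v_i α_i^2 r_i = 5·1·12 + 8·12·2 + 6·3·4 + 12·10·6 + 8·1·0 = 1044 ≡ 4.
  S = (3, 5, 4) ≠ 0, so r is not a codeword (an error is present).
Step 3: locate the error. For a single error e at position i, S_ℓ = v_i·e·α_i^ℓ, so α_err = S_1/S_0.
  S_0^{−1} = 3^{−1} = 9 (mod 13), so α_err = 5·9 = 45 ≡ 6 = α_4. Error position i = 4.
  Consistency check: S_2/S_1 = 4·8 = 32 ≡ 6 = α_err ✓ (single-error assumption holds).
Step 4: error magnitude e = S_0/v_4 = S_0·∏_{j≠4}(α_4 − α_j) = 3·12 = 36 ≡ 10 (mod 13).
Step 5: correct position 4: c_4 = r_4 − e = 6 − 10 ≡ 9 (mod 13). Hence c = [12, 2, 4, 9, 0].
  Check: interpolating c through the α_i gives m(x) = 6 + 7·x (degree < 2) with m(α_i) = c_i for every i, so c is indeed a codeword.


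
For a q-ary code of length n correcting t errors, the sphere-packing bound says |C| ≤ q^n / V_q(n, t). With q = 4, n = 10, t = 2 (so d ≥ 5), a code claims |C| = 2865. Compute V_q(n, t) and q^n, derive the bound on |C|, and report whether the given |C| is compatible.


V_q(n, t) = 436, q^n = 1048576, Hamming bound = 2404, |C| = 2865 > bound (violated).

Step 1: Compute V_q(n, t) = Σ_{j=0}^2 C(n, j) (q−1)^j.
  j = 0: C(10,0)·(3)^0 = 1·1 = 1.
  j = 1: C(10,1)·(3)^1 = 10·3 = 30.
  j = 2: C(10,2)·(3)^2 = 45·9 = 405.
  V_q(n, t) = 1 + 30 + 405 = 436.
Step 2: q^n = 4^10 = 1048576.
Step 3: Hamming bound ⌊q^n / V_q(n,t)⌋ = ⌊1048576/436⌋ = 2404.
Step 4: Compare |C| = 2865 to 2404: violated.
The claimed |C| lies above the Hamming bound, so no 4-ary code of length 10 with d ≥ 5 can have 2865 codewords.


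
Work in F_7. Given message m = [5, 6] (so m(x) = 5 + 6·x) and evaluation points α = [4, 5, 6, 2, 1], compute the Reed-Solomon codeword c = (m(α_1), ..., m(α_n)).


c = [1, 0, 6, 3, 4]

Message polynomial: m(x) = 5 + 6·x (mod 7).
For each evaluation point α_i, compute m(α_i) mod 7:
  α_1 = 4: Horner steps 6 → 1, so m(4) = 1.
  α_2 = 5: Horner steps 6 → 0, so m(5) = 0.
  α_3 = 6: Horner steps 6 → 6, so m(6) = 6.
  α_4 = 2: Horner steps 6 → 3, so m(2) = 3.
  α_5 = 1: Horner steps 6 → 4, so m(1) = 4.
Codeword c = [1, 0, 6, 3, 4] ∈ F_7^5.


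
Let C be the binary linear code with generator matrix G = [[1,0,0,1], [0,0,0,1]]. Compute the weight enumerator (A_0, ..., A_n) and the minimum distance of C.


Weight distribution: A_0 = 1, A_1 = 2, A_2 = 1. Minimum distance d = 1.

Enumerate all 2^2 = 4 messages m ∈ F_2^2.
For each, compute codeword c = mG in F_2^4, then tally its weight.
  m = 00 → c = 0000, weight = 0.
  m = 10 → c = 1001, weight = 2.
  m = 01 → c = 0001, weight = 1.
  m = 11 → c = 1000, weight = 1.
Tally weights:
  weight 0: 1 codewords.
  weight 1: 2 codewords.
  weight 2: 1 codewords.
Minimum distance d = smallest w > 0 with A_w > 0 = 1.
Sanity: Σ A_w = 4 = 2^2 = 4 ✓.


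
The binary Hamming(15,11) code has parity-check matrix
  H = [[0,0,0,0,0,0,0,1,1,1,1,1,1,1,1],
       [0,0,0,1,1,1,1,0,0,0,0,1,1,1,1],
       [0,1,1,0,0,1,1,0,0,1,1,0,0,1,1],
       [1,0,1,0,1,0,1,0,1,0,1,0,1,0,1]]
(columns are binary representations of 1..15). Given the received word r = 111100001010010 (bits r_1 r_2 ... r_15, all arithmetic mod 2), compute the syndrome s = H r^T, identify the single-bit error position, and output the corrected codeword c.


s = (1, 0, 0, 0)^T, error position = 8, corrected codeword c = 111100011010010

Compute s = H r^T mod 2 one row at a time:
  s_1 = 0 + 1 + 0 + 1 + 0 + 0 + 1 + 0 = 3 ≡ 1 (mod 2).
  s_2 = 1 + 0 + 0 + 0 + 0 + 0 + 1 + 0 = 2 ≡ 0 (mod 2).
  s_3 = 1 + 1 + 0 + 0 + 0 + 1 + 1 + 0 = 4 ≡ 0 (mod 2).
  s_4 = 1 + 1 + 0 + 0 + 1 + 1 + 0 + 0 = 4 ≡ 0 (mod 2).
s = (1, 0, 0, 0)^T — this equals column 8 of H (binary 1000), so error is at position 8.
Correct: flip bit 8 of r = 111100001010010 to get c = 111100011010010.


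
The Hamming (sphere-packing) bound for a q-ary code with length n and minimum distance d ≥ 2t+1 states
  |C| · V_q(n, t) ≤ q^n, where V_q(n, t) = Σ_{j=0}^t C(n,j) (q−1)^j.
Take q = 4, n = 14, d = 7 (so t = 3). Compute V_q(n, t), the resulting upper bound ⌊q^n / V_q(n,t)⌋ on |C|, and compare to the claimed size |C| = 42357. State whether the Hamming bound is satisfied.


V_q(n, t) = 10690, q^n = 268435456, Hamming bound = 25110, |C| = 42357 > bound (violated).

Step 1: Compute V_q(n, t) = Σ_{j=0}^3 C(n, j) (q−1)^j.
  j = 0: C(14,0)·(3)^0 = 1·1 = 1.
  j = 1: C(14,1)·(3)^1 = 14·3 = 42.
  j = 2: C(14,2)·(3)^2 = 91·9 = 819.
  j = 3: C(14,3)·(3)^3 = 364·27 = 9828.
  V_q(n, t) = 1 + 42 + 819 + 9828 = 10690.
Step 2: q^n = 4^14 = 268435456.
Step 3: Hamming bound ⌊q^n / V_q(n,t)⌋ = ⌊268435456/10690⌋ = 25110.
Step 4: Compare |C| = 42357 to 25110: violated.
The claimed |C| lies above the Hamming bound, so no 4-ary code of length 14 with d ≥ 7 can have 42357 codewords.


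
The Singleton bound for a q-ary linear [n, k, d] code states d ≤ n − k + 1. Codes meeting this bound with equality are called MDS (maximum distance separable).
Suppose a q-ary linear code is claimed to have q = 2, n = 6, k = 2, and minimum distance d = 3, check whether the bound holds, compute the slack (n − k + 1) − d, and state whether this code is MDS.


Singleton RHS = n − k + 1 = 5, slack = 2, bound satisfied, not MDS.

Singleton bound: d ≤ n − k + 1.
Here n = 6, k = 2, so n − k + 1 = 5.
Given d = 3, check d ≤ 5: YES.
Slack = (n − k + 1) − d = 2.
The code is NOT MDS (slack = 2 > 0).
Description: the claimed parameters are [6, 2, 3]_2; such a code would be non-MDS.


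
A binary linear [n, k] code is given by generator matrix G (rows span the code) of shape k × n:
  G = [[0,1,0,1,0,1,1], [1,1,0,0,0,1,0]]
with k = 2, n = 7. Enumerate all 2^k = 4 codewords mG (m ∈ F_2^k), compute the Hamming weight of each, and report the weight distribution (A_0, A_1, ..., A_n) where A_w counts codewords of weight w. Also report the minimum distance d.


Weight distribution: A_0 = 1, A_3 = 2, A_4 = 1. Minimum distance d = 3.

Enumerate all 2^2 = 4 messages m ∈ F_2^2.
For each, compute codeword c = mG in F_2^7, then tally its weight.
  m = 00 → c = 0000000, weight = 0.
  m = 10 → c = 0101011, weight = 4.
  m = 01 → c = 1100010, weight = 3.
  m = 11 → c = 1001001, weight = 3.
Tally weights:
  weight 0: 1 codewords.
  weight 3: 2 codewords.
  weight 4: 1 codewords.
Minimum distance d = smallest w > 0 with A_w > 0 = 3.
Sanity: Σ A_w = 4 = 2^2 = 4 ✓.


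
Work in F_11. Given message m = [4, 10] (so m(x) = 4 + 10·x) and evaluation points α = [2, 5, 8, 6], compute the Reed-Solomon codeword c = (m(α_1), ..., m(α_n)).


c = [2, 10, 7, 9]

Message polynomial: m(x) = 4 + 10·x (mod 11).
For each evaluation point α_i, compute m(α_i) mod 11:
  α_1 = 2: Horner steps 10 → 2, so m(2) = 2.
  α_2 = 5: Horner steps 10 → 10, so m(5) = 10.
  α_3 = 8: Horner steps 10 → 7, so m(8) = 7.
  α_4 = 6: Horner steps 10 → 9, so m(6) = 9.
Codeword c = [2, 10, 7, 9] ∈ F_11^4.


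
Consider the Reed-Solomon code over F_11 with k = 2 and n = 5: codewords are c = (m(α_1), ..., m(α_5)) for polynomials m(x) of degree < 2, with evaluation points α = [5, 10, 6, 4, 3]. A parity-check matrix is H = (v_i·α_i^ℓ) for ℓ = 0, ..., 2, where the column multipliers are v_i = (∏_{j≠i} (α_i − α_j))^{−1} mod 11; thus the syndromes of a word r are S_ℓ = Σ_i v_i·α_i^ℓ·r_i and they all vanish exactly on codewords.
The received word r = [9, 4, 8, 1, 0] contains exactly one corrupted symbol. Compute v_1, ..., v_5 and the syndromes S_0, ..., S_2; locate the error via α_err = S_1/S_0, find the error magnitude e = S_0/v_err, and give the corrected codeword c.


S = (9, 3, 1), error at position 4, error magnitude e = 2, c = [9, 4, 8, 10, 0].

Step 1: column multipliers v_i = (∏_{j≠i}(α_i − α_j))^{−1} mod 11.
  i = 1 (α = 5): (5−10)(5−6)(5−4)(5−3) = (−5)·(−1)·1·2 = 10 ≡ 10, so v_1 = 10^{−1} = 10 (mod 11).
  i = 2 (α = 10): (10−5)(10−6)(10−4)(10−3) = 5·4·6·7 = 840 ≡ 4, so v_2 = 4^{−1} = 3 (mod 11).
  i = 3 (α = 6): (6−5)(6−10)(6−4)(6−3) = 1·(−4)·2·3 = −24 ≡ 9, so v_3 = 9^{−1} = 5 (mod 11).
  i = 4 (α = 4): (4−5)(4−10)(4−6)(4−3) = (−1)·(−6)·(−2)·1 = −12 ≡ 10, so v_4 = 10^{−1} = 10 (mod 11).
  i = 5 (α = 3): (3−5)(3−10)(3−6)(3−4) = (−2)·(−7)·(−3)·(−1) = 42 ≡ 9, so v_5 = 9^{−1} = 5 (mod 11).
  v = [10, 3, 5, 10, 5].
Step 2: syndromes of r = [9, 4, 8, 1, 0] (all sums mod 11).
  S_0 = Σ v_i r_i = 10·9 + 3·4 + 5·8 + 10·1 + 5·0 = 152 ≡ 9.
  S_1 = Σ v_i α_i r_i = 10·5·9 + 3·10·4 + 5·6·8 + 10·4·1 + 5·3·0 = 850 ≡ 3.
  α_i^2 mod 11 = [3, 1, 3, 5, 9].
  S_2 = Σ v_i α_i^2 r_i = 10·3·9 + 3·1·4 + 5·3·8 + 10·5·1 + 5·9·0 = 452 ≡ 1.
  S = (9, 3, 1) ≠ 0, so r is not a codeword (an error is present).
Step 3: locate the error. For a single error e at position i, S_ℓ = v_i·e·α_i^ℓ, so α_err = S_1/S_0.
  S_0^{−1} = 9^{−1} = 5 (mod 11), so α_err = 3·5 = 15 ≡ 4 = α_4. Error position i = 4.
  Consistency check: S_2/S_1 = 1·4 = 4 ≡ 4 = α_err ✓ (single-error assumption holds).
Step 4: error magnitude e = S_0/v_4 = S_0·∏_{j≠4}(α_4 − α_j) = 9·10 = 90 ≡ 2 (mod 11).
Step 5: correct position 4: c_4 = r_4 − e = 1 − 2 ≡ 10 (mod 11). Hence c = [9, 4, 8, 10, 0].
  Check: interpolating c through the α_i gives m(x) = 3 + 10·x (degree < 2) with m(α_i) = c_i for every i, so c is indeed a codeword.


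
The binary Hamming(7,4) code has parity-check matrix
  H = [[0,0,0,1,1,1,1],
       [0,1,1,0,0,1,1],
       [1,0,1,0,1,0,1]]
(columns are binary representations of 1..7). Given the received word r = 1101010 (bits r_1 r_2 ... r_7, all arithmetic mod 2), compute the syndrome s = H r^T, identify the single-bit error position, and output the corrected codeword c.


s = (0, 0, 1)^T, error position = 1, corrected codeword c = 0101010

Compute s = H r^T mod 2 one row at a time:
  s_1 = 1 + 0 + 1 + 0 = 2 ≡ 0 (mod 2).
  s_2 = 1 + 0 + 1 + 0 = 2 ≡ 0 (mod 2).
  s_3 = 1 + 0 + 0 + 0 = 1 ≡ 1 (mod 2).
s = (0, 0, 1)^T — this equals column 1 of H (binary 001), so error is at position 1.
Correct: flip bit 1 of r = 1101010 to get c = 0101010.
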